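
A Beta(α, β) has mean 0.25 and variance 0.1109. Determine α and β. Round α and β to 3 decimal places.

α = 0.173, β = 0.518

By moment matching, α+β = μ(1−μ)/σ² − 1 = (0.25·0.75)/0.1109 − 1 = 1.6907 − 1 = 0.6907.
Since α/(α+β) = μ, α = 0.25·0.6907 = 0.173 and β = 0.75·0.6907 = 0.518.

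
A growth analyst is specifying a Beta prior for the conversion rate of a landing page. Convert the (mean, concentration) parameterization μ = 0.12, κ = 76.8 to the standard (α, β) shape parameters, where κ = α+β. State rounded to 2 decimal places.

α = μκ = 0.12×76.8 = 9.22 and β = (1−μ)κ = 0.88×76.8 = 67.58.

α = 9.22, β = 67.58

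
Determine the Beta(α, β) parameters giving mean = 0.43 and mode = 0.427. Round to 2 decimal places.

α = 20.93, β = 27.74

Let s = α+β. Mean gives α = μs = 0.43s; mode gives (α−1)/(s−2) = 0.427.
Substituting: 0.43s − 1 = 0.427(s−2) = 0.427s − 0.854, so 0.003s = 0.146 and s = 48.6667.
Then α = 0.43×48.6667 = 20.93 and β = s−α = 27.74.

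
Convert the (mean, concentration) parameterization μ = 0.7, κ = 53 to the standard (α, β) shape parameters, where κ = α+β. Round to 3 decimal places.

α = 37.100, β = 15.900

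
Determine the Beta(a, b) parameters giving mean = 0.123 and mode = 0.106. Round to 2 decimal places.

a = 5.70, b = 40.65

Let s = a+b. Mean gives a = μs = 0.123s; mode gives (a−1)/(s−2) = 0.106.
Substituting: 0.123s − 1 = 0.106(s−2) = 0.106s − 0.212, so 0.017s = 0.788 and s = 46.3529.
Then a = 0.123×46.3529 = 5.70 and b = s−a = 40.65.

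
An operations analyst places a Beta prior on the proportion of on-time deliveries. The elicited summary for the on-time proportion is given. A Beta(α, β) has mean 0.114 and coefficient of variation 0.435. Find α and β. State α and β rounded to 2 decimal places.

α = 4.57, β = 35.50

Var = (CV·μ)² = (0.435×0.114)² = 0.002459.
α+β = μ(1−μ)/Var − 1 = 0.101004/0.002459 − 1 = 40.0724.
Thus α = 0.114·40.0724 = 4.57 and β = 0.886·40.0724 = 35.50.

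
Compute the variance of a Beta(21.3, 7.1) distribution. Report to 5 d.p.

0.00638

Var = αβ/[(α+β)²(α+β+1)] = (21.3×7.1)/(28.4²×29.4) = 151.23/23712.864 = 0.00638.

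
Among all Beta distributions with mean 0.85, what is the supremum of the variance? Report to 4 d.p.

0.1275

Var = μ(1−μ)/(α+β+1), which approaches μ(1−μ) as α+β → 0.
So the supremum is μ(1−μ) = 0.85×0.15 = 0.1275.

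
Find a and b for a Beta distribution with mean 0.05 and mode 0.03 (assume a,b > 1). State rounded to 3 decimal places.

a = 2.350, b = 44.650

Let s = a+b. Mean gives a = μs = 0.05s; mode gives (a−1)/(s−2) = 0.03.
Substituting: 0.05s − 1 = 0.03(s−2) = 0.03s − 0.06, so 0.02s = 0.94 and s = 47.0000.
Then a = 0.05×47.0000 = 2.350 and b = s−a = 44.650.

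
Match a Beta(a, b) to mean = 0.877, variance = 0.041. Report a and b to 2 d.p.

a = 1.43, b = 0.20

Let s = a+b. The Beta variance is μ(1−μ)/(s+1).
So s+1 = μ(1−μ)/σ² = (0.877×0.123)/0.041 = 0.107871/0.041 = 2.6310, giving s = 1.6310.
Then a = μs = 0.877×1.6310 = 1.43 and b = (1−μ)s = 0.123×1.6310 = 0.20.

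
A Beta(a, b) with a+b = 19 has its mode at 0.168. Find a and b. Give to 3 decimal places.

Mode = (a−1)/(κ−2) with κ = a+b, so a−1 = 0.168·17 = 2.856.
a = 3.856; b = κ − a = 15.144.

a = 3.856, b = 15.144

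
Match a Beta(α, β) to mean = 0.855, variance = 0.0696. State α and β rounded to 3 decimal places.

α = 0.668, β = 0.113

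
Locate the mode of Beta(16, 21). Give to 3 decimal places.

0.429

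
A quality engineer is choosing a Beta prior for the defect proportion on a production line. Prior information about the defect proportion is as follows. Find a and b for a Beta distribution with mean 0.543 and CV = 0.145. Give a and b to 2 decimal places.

a = 21.19, b = 17.84

Var = (CV·μ)² = (0.145×0.543)² = 0.006199.
a+b = μ(1−μ)/Var − 1 = 0.248151/0.006199 − 1 = 39.0295.
Thus a = 0.543·39.0295 = 21.19 and b = 0.457·39.0295 = 17.84.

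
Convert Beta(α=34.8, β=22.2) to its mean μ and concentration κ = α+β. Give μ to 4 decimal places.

μ = 0.6105, κ = 57.0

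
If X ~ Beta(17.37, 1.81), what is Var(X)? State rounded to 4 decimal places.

0.0042

α+β = 19.18 and αβ = 31.4397, so Var = αβ/[(α+β)²(α+β+1)] = 31.4397/7423.665032 = 0.0042.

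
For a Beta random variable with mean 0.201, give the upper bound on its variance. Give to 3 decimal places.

Var = μ(1−μ)/(α+β+1), which approaches μ(1−μ) as α+β → 0.
So the supremum is μ(1−μ) = 0.201×0.799 = 0.161.

0.161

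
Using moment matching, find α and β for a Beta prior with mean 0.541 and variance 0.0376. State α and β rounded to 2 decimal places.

α = 3.03, β = 2.57

Let s = α+β. The Beta variance is μ(1−μ)/(s+1).
So s+1 = μ(1−μ)/σ² = (0.541×0.459)/0.0376 = 0.248319/0.0376 = 6.6042, giving s = 5.6042.
Then α = μs = 0.541×5.6042 = 3.03 and β = (1−μ)s = 0.459×5.6042 = 2.57.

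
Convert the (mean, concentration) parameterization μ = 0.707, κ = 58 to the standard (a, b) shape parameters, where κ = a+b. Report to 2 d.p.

a = 41.01, b = 16.99

Split κ in proportion μ : (1−μ): a = 0.707·58 = 41.01, b = 58 − 41.01 = 16.99.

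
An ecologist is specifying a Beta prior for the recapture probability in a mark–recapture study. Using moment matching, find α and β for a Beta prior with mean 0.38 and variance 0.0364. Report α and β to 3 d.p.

By moment matching, α+β = μ(1−μ)/σ² − 1 = (0.38·0.62)/0.0364 − 1 = 6.4725 − 1 = 5.4725.
Since α/(α+β) = μ, α = 0.38·5.4725 = 2.080 and β = 0.62·5.4725 = 3.393.

α = 2.080, β = 3.393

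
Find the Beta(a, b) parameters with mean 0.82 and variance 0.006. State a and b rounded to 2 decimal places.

a = 19.35, b = 4.25

Let s = a+b. The Beta variance is μ(1−μ)/(s+1).
So s+1 = μ(1−μ)/σ² = (0.82×0.18)/0.006 = 0.1476/0.006 = 24.6000, giving s = 23.6000.
Then a = μs = 0.82×23.6000 = 19.35 and b = (1−μ)s = 0.18×23.6000 = 4.25.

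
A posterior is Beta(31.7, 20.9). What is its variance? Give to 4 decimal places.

α+β = 52.6 and αβ = 662.53, so Var = αβ/[(α+β)²(α+β+1)] = 662.53/148298.336 = 0.0045.

0.0045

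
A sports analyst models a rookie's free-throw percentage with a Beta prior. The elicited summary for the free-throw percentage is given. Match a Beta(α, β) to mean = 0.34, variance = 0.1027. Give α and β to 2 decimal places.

α = 0.40, β = 0.78

Write ν = α+β; then α = μν and Var = μ(1−μ)/(ν+1).
ν = μ(1−μ)/Var − 1 = 0.2244/0.1027 − 1 = 1.1850.
α = 0.34·1.1850 = 0.40, β = 0.66·1.1850 = 0.78.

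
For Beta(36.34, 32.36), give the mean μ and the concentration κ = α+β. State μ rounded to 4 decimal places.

κ = α+β = 36.34+32.36 = 68.70; μ = α/κ = 36.34/68.70 = 0.5290.

μ = 0.5290, κ = 68.70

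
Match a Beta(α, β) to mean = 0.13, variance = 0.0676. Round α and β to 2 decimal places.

By moment matching, α+β = μ(1−μ)/σ² − 1 = (0.13·0.87)/0.0676 − 1 = 1.6731 − 1 = 0.6731.
Since α/(α+β) = μ, α = 0.13·0.6731 = 0.09 and β = 0.87·0.6731 = 0.59.

α = 0.09, β = 0.59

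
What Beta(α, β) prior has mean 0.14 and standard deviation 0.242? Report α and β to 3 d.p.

α = 0.148, β = 0.908

First σ² = 0.058564. Setting α = μn, β = (1−μ)n with n = α+β,
μ(1−μ)/(n+1) = 0.058564 ⇒ n+1 = 0.1204/0.058564 = 2.0559 ⇒ n = 1.0559.
Hence α = 0.14×1.0559 = 0.148, β = 0.86×1.0559 = 0.908.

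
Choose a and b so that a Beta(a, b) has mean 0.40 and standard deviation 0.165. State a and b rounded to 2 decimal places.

σ² = 0.165² = 0.027225.
With s = a+b, Var = μ(1−μ)/(s+1), so s+1 = (0.40×0.60)/0.027225 = 8.8154 and s = 7.8154.
a = μs = 3.13, b = (1−μ)s = 4.69.

a = 3.13, b = 4.69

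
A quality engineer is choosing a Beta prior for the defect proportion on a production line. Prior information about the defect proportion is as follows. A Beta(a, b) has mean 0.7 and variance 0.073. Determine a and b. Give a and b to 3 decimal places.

Let s = a+b. The Beta variance is μ(1−μ)/(s+1).
So s+1 = μ(1−μ)/σ² = (0.7×0.3)/0.073 = 0.21/0.073 = 2.8767, giving s = 1.8767.
Then a = μs = 0.7×1.8767 = 1.314 and b = (1−μ)s = 0.3×1.8767 = 0.563.

a = 1.314, b = 0.563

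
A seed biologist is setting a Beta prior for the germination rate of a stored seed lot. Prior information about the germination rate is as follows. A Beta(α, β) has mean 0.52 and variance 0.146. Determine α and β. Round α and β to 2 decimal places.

α = 0.37, β = 0.34

Write ν = α+β; then α = μν and Var = μ(1−μ)/(ν+1).
ν = μ(1−μ)/Var − 1 = 0.2496/0.146 − 1 = 0.7096.
α = 0.52·0.7096 = 0.37, β = 0.48·0.7096 = 0.34.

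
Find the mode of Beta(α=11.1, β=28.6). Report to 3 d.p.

0.268

The density x^(α−1)(1−x)^(β−1) is maximised at (α−1)/(α+β−2) = 10.1/37.7 = 0.268.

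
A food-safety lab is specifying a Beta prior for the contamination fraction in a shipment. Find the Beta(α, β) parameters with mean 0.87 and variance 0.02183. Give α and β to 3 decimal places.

Write ν = α+β; then α = μν and Var = μ(1−μ)/(ν+1).
ν = μ(1−μ)/Var − 1 = 0.1131/0.02183 − 1 = 4.1809.
α = 0.87·4.1809 = 3.637, β = 0.13·4.1809 = 0.544.

α = 3.637, β = 0.544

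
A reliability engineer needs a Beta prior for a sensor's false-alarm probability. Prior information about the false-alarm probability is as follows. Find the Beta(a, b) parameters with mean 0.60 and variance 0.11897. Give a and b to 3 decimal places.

a = 0.610, b = 0.407

Let s = a+b. The Beta variance is μ(1−μ)/(s+1).
So s+1 = μ(1−μ)/σ² = (0.60×0.40)/0.11897 = 0.2400/0.11897 = 2.0173, giving s = 1.0173.
Then a = μs = 0.60×1.0173 = 0.610 and b = (1−μ)s = 0.40×1.0173 = 0.407.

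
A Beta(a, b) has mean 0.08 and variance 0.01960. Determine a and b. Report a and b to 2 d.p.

a = 0.22, b = 2.53

By moment matching, a+b = μ(1−μ)/σ² − 1 = (0.08·0.92)/0.01960 − 1 = 3.7551 − 1 = 2.7551.
Since a/(a+b) = μ, a = 0.08·2.7551 = 0.22 and b = 0.92·2.7551 = 2.53.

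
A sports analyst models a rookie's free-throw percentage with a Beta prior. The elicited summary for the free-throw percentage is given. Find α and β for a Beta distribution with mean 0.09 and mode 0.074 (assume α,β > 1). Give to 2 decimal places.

With s = α+β: μ = α/s and mode = (α−1)/(s−2). Eliminating α = μs,
μs − 1 = m(s−2) ⇒ s(μ−m) = 1−2m ⇒ s = 0.852/0.016 = 53.2500.
So α = μs = 4.79, β = (1−μ)s = 48.46.

α = 4.79, β = 48.46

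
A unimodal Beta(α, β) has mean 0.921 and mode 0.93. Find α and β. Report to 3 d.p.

Let s = α+β. Mean gives α = μs = 0.921s; mode gives (α−1)/(s−2) = 0.93.
Substituting: 0.921s − 1 = 0.93(s−2) = 0.93s − 1.86, so -0.009s = -0.86 and s = 95.5556.
Then α = 0.921×95.5556 = 88.007 and β = s−α = 7.549.

α = 88.007, β = 7.549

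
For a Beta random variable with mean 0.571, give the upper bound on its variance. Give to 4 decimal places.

For fixed mean μ the Beta variance is μ(1−μ)/(α+β+1), increasing as α+β decreases.
Its least upper bound (not attained) is μ(1−μ) = 0.571·0.429 = 0.2450.

0.2450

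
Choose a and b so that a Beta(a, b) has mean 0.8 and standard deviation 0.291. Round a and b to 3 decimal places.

a = 0.712, b = 0.178

First σ² = 0.084681. Setting a = μn, b = (1−μ)n with n = a+b,
μ(1−μ)/(n+1) = 0.084681 ⇒ n+1 = 0.16/0.084681 = 1.8894 ⇒ n = 0.8894.
Hence a = 0.8×0.8894 = 0.712, b = 0.2×0.8894 = 0.178.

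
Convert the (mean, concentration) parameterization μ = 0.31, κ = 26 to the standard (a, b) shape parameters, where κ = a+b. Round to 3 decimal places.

a = 8.060, b = 17.940

Split κ in proportion μ : (1−μ): a = 0.31·26 = 8.060, b = 26 − 8.060 = 17.940.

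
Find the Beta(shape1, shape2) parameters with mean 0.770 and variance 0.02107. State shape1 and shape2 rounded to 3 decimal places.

shape1 = 5.702, shape2 = 1.703

By moment matching, shape1+shape2 = μ(1−μ)/σ² − 1 = (0.770·0.230)/0.02107 − 1 = 8.4053 − 1 = 7.4053.
Since shape1/(shape1+shape2) = μ, shape1 = 0.770·7.4053 = 5.702 and shape2 = 0.230·7.4053 = 1.703.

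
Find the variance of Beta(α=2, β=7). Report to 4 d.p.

0.0173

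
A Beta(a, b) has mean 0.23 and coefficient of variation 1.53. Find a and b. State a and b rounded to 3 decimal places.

a = 0.099, b = 0.331

σ = CV·μ = 1.53×0.23 = 0.35190, so σ² = 0.123834.
s+1 = μ(1−μ)/σ² = 0.1771/0.123834 = 1.4301, so s = a+b = 0.4301.
a = μs = 0.099, b = (1−μ)s = 0.331.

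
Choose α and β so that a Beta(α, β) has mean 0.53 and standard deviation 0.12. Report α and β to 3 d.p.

σ² = 0.12² = 0.0144.
With s = α+β, Var = μ(1−μ)/(s+1), so s+1 = (0.53×0.47)/0.0144 = 17.2986 and s = 16.2986.
α = μs = 8.638, β = (1−μ)s = 7.660.

α = 8.638, β = 7.660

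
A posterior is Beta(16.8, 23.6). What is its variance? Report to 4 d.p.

0.0059

μ = 16.8/40.4 = 0.415842; Var = μ(1−μ)/(α+β+1) = 0.2429174/41.4 = 0.0059.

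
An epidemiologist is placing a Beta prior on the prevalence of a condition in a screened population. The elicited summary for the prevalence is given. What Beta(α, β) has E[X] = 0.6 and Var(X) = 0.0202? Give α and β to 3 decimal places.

α = 6.529, β = 4.352

By moment matching, α+β = μ(1−μ)/σ² − 1 = (0.6·0.4)/0.0202 − 1 = 11.8812 − 1 = 10.8812.
Since α/(α+β) = μ, α = 0.6·10.8812 = 6.529 and β = 0.4·10.8812 = 4.352.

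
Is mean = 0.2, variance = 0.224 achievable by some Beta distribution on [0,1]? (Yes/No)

No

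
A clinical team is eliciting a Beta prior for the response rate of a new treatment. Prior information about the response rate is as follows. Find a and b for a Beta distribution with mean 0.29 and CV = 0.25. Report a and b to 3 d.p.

a = 11.070, b = 27.102

σ = CV·μ = 0.25×0.29 = 0.07250, so σ² = 0.005256.
s+1 = μ(1−μ)/σ² = 0.2059/0.005256 = 39.1724, so s = a+b = 38.1724.
a = μs = 11.070, b = (1−μ)s = 27.102.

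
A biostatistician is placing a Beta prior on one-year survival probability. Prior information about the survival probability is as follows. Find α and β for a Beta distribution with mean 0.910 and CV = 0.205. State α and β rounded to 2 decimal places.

σ = CV·μ = 0.205×0.910 = 0.18655, so σ² = 0.034801.
s+1 = μ(1−μ)/σ² = 0.081900/0.034801 = 2.3534, so s = α+β = 1.3534.
α = μs = 1.23, β = (1−μ)s = 0.12.

α = 1.23, β = 0.12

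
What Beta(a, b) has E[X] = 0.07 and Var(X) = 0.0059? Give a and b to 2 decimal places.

By moment matching, a+b = μ(1−μ)/σ² − 1 = (0.07·0.93)/0.0059 − 1 = 11.0339 − 1 = 10.0339.
Since a/(a+b) = μ, a = 0.07·10.0339 = 0.70 and b = 0.93·10.0339 = 9.33.

a = 0.70, b = 9.33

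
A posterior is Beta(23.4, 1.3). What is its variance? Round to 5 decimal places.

μ = 23.4/24.7 = 0.947368; Var = μ(1−μ)/(α+β+1) = 0.0498615/25.7 = 0.00194.

0.00194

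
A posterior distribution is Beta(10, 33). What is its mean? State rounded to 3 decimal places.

The Beta mean is α/(α+β) = 10/(10+33) = 0.233.

0.233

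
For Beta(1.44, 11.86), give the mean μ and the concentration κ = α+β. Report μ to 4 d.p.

κ = α+β = 1.44+11.86 = 13.30; μ = α/κ = 1.44/13.30 = 0.1083.

μ = 0.1083, κ = 13.30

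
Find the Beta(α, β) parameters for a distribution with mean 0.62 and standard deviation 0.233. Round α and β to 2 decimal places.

α = 2.07, β = 1.27

First σ² = 0.054289. Setting α = μn, β = (1−μ)n with n = α+β,
μ(1−μ)/(n+1) = 0.054289 ⇒ n+1 = 0.2356/0.054289 = 4.3397 ⇒ n = 3.3397.
Hence α = 0.62×3.3397 = 2.07, β = 0.38×3.3397 = 1.27.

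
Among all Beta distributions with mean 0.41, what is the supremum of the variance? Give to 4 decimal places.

For fixed mean μ the Beta variance is μ(1−μ)/(α+β+1), increasing as α+β decreases.
Its least upper bound (not attained) is μ(1−μ) = 0.41·0.59 = 0.2419.

0.2419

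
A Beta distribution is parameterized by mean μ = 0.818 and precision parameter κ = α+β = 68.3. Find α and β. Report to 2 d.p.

α = 55.87, β = 12.43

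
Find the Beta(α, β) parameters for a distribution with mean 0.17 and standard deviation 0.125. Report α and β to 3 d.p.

α = 1.365, β = 6.665

Variance = 0.125² = 0.015625. The moment-matching identity α+β = μ(1−μ)/Var − 1 gives
α+β = 0.1411/0.015625 − 1 = 8.0304, so α = μ·8.0304 = 1.365 and β = (1−μ)·8.0304 = 6.665.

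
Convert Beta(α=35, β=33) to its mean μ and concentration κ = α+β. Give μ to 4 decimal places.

κ = α+β = 35+33 = 68; μ = α/κ = 35/68 = 0.5147.

μ = 0.5147, κ = 68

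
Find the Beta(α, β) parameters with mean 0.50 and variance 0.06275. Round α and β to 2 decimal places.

By moment matching, α+β = μ(1−μ)/σ² − 1 = (0.50·0.50)/0.06275 − 1 = 3.9841 − 1 = 2.9841.
Since α/(α+β) = μ, α = 0.50·2.9841 = 1.49 and β = 0.50·2.9841 = 1.49.

α = 1.49, β = 1.49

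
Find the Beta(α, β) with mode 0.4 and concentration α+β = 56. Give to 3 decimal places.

α = 22.600, β = 33.400

Since the density peak of Beta(α,β) is at (α−1)/(α+β−2),
α = 1 + 0.4(56−2) = 22.600 and β = 56 − 22.600 = 33.400.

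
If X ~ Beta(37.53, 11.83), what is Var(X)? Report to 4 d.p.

0.0036

Var = αβ/[(α+β)²(α+β+1)] = (37.53×11.83)/(49.36²×50.36) = 443.9799/122697.587456 = 0.0036.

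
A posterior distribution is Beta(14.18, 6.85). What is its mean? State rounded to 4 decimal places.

E[X] = α/(α+β) = 14.18/21.03 = 0.6743.

0.6743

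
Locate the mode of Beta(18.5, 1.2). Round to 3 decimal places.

0.989

The density x^(α−1)(1−x)^(β−1) is maximised at (α−1)/(α+β−2) = 17.5/17.7 = 0.989.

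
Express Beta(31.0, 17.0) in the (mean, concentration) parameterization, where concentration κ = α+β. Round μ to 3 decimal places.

μ = 0.646, κ = 48.0

κ = α+β = 31.0+17.0 = 48.0; μ = α/κ = 31.0/48.0 = 0.646.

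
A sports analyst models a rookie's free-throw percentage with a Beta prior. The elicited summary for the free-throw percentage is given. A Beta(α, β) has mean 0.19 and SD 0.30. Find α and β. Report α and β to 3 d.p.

σ² = 0.30² = 0.0900.
With s = α+β, Var = μ(1−μ)/(s+1), so s+1 = (0.19×0.81)/0.0900 = 1.7100 and s = 0.7100.
α = μs = 0.135, β = (1−μ)s = 0.575.

α = 0.135, β = 0.575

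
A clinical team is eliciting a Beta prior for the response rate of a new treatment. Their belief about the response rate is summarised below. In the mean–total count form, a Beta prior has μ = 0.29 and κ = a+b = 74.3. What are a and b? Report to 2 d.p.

Split κ in proportion μ : (1−μ): a = 0.29·74.3 = 21.55, b = 74.3 − 21.55 = 52.75.

a = 21.55, b = 52.75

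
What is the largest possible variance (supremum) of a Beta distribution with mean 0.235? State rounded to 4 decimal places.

0.1798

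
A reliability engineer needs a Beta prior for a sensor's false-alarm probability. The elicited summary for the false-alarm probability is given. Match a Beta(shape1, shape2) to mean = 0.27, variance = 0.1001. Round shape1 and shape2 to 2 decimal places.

By moment matching, shape1+shape2 = μ(1−μ)/σ² − 1 = (0.27·0.73)/0.1001 − 1 = 1.9690 − 1 = 0.9690.
Since shape1/(shape1+shape2) = μ, shape1 = 0.27·0.9690 = 0.26 and shape2 = 0.73·0.9690 = 0.71.

shape1 = 0.26, shape2 = 0.71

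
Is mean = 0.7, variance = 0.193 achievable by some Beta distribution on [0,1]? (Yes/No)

The Beta variance bound is σ² < μ(1−μ).
Here μ(1−μ) = 0.7×0.3 = 0.21, and 0.193 < 0.21.

Yes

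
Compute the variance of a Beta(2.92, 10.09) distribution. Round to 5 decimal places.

0.01242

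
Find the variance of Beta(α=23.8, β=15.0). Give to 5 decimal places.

α+β = 38.8 and αβ = 357.00, so Var = αβ/[(α+β)²(α+β+1)] = 357.00/59916.512 = 0.00596.

0.00596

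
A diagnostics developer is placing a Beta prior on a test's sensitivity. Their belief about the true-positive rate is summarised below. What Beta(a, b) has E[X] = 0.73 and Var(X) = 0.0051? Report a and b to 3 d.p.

By moment matching, a+b = μ(1−μ)/σ² − 1 = (0.73·0.27)/0.0051 − 1 = 38.6471 − 1 = 37.6471.
Since a/(a+b) = μ, a = 0.73·37.6471 = 27.482 and b = 0.27·37.6471 = 10.165.

a = 27.482, b = 10.165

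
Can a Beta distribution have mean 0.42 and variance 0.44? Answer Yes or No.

For any Beta, Var(X) < E[X]·(1−E[X]).
Here μ(1−μ) = 0.42×0.58 = 0.2436, and 0.44 ≥ 0.2436.

No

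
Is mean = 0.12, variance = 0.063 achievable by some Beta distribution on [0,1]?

Yes

A Beta with mean μ has variance μ(1−μ)/(α+β+1) < μ(1−μ).
Here μ(1−μ) = 0.12×0.88 = 0.1056, and 0.063 < 0.1056.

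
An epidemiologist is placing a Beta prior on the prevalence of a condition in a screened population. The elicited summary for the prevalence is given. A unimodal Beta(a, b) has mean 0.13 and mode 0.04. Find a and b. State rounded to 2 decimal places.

a = 1.33, b = 8.89

Let s = a+b. Mean gives a = μs = 0.13s; mode gives (a−1)/(s−2) = 0.04.
Substituting: 0.13s − 1 = 0.04(s−2) = 0.04s − 0.08, so 0.09s = 0.92 and s = 10.2222.
Then a = 0.13×10.2222 = 1.33 and b = s−a = 8.89.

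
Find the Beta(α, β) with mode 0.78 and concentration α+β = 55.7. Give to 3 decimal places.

α = 42.886, β = 12.814

Since the density peak of Beta(α,β) is at (α−1)/(α+β−2),
α = 1 + 0.78(55.7−2) = 42.886 and β = 55.7 − 42.886 = 12.814.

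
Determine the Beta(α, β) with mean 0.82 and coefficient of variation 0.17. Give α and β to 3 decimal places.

α = 5.408, β = 1.187

σ = CV·μ = 0.17×0.82 = 0.13940, so σ² = 0.019432.
s+1 = μ(1−μ)/σ² = 0.1476/0.019432 = 7.5956, so s = α+β = 6.5956.
α = μs = 5.408, β = (1−μ)s = 1.187.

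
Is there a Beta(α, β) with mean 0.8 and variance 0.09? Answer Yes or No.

The Beta variance bound is σ² < μ(1−μ).
Here μ(1−μ) = 0.8×0.2 = 0.16, and 0.09 < 0.16.

Yes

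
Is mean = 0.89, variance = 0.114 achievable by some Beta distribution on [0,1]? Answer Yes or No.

For any Beta, Var(X) < E[X]·(1−E[X]).
Here μ(1−μ) = 0.89×0.11 = 0.0979, and 0.114 ≥ 0.0979.

No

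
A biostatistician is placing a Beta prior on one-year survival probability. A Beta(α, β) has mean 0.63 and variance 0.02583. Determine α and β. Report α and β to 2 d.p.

Write ν = α+β; then α = μν and Var = μ(1−μ)/(ν+1).
ν = μ(1−μ)/Var − 1 = 0.2331/0.02583 − 1 = 8.0244.
α = 0.63·8.0244 = 5.06, β = 0.37·8.0244 = 2.97.

α = 5.06, β = 2.97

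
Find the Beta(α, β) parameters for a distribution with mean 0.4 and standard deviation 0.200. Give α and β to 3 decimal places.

α = 2.000, β = 3.000

First σ² = 0.040000. Setting α = μn, β = (1−μ)n with n = α+β,
μ(1−μ)/(n+1) = 0.040000 ⇒ n+1 = 0.24/0.040000 = 6.0000 ⇒ n = 5.0000.
Hence α = 0.4×5.0000 = 2.000, β = 0.6×5.0000 = 3.000.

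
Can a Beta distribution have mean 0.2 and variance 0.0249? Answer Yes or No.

The Beta variance bound is σ² < μ(1−μ).
Here μ(1−μ) = 0.2×0.8 = 0.16, and 0.0249 < 0.16.

Yes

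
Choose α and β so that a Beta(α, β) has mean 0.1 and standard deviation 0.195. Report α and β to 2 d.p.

First σ² = 0.038025. Setting α = μn, β = (1−μ)n with n = α+β,
μ(1−μ)/(n+1) = 0.038025 ⇒ n+1 = 0.09/0.038025 = 2.3669 ⇒ n = 1.3669.
Hence α = 0.1×1.3669 = 0.14, β = 0.9×1.3669 = 1.23.

α = 0.14, β = 1.23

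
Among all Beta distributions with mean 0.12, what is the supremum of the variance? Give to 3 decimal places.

0.106

For fixed mean μ the Beta variance is μ(1−μ)/(α+β+1), increasing as α+β decreases.
Its least upper bound (not attained) is μ(1−μ) = 0.12·0.88 = 0.106.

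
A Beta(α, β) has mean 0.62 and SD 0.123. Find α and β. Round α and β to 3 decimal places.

First σ² = 0.015129. Setting α = μn, β = (1−μ)n with n = α+β,
μ(1−μ)/(n+1) = 0.015129 ⇒ n+1 = 0.2356/0.015129 = 15.5727 ⇒ n = 14.5727.
Hence α = 0.62×14.5727 = 9.035, β = 0.38×14.5727 = 5.538.

α = 9.035, β = 5.538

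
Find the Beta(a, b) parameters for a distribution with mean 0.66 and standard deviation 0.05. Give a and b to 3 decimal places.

a = 58.582, b = 30.178

σ² = 0.05² = 0.0025.
With s = a+b, Var = μ(1−μ)/(s+1), so s+1 = (0.66×0.34)/0.0025 = 89.7600 and s = 88.7600.
a = μs = 58.582, b = (1−μ)s = 30.178.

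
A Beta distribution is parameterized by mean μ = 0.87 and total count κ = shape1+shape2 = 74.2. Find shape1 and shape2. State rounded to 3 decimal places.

shape1 = 64.554, shape2 = 9.646

shape1 = μκ = 0.87×74.2 = 64.554 and shape2 = (1−μ)κ = 0.13×74.2 = 9.646.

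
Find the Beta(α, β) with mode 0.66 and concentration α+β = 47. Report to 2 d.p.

α = 30.70, β = 16.30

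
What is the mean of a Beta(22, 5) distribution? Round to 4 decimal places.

0.8148

E[X] = α/(α+β) = 22/27 = 0.8148.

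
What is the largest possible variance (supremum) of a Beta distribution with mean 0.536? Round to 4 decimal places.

0.2487

Var = μ(1−μ)/(α+β+1), which approaches μ(1−μ) as α+β → 0.
So the supremum is μ(1−μ) = 0.536×0.464 = 0.2487.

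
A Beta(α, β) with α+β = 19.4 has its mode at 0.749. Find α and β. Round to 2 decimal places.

α = 14.03, β = 5.37

For α,β>1 the mode is (α−1)/(α+β−2), so α = mode·(κ−2)+1 = 0.749×17.4+1 = 14.03.
And β = (1−mode)·(κ−2)+1 = 0.251×17.4+1 = 5.37.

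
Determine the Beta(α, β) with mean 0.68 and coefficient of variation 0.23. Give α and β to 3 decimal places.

α = 5.369, β = 2.527

Var = (CV·μ)² = (0.23×0.68)² = 0.024461.
α+β = μ(1−μ)/Var − 1 = 0.2176/0.024461 − 1 = 7.8958.
Thus α = 0.68·7.8958 = 5.369 and β = 0.32·7.8958 = 2.527.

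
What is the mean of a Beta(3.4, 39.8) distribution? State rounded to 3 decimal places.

0.079

E[X] = α/(α+β) = 3.4/43.2 = 0.079.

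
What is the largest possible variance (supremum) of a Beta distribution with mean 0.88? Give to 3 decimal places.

Var = μ(1−μ)/(α+β+1), which approaches μ(1−μ) as α+β → 0.
So the supremum is μ(1−μ) = 0.88×0.12 = 0.106.

0.106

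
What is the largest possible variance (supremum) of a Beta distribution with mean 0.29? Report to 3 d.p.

Var = μ(1−μ)/(α+β+1), which approaches μ(1−μ) as α+β → 0.
So the supremum is μ(1−μ) = 0.29×0.71 = 0.206.

0.206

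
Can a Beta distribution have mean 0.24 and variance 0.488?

No

For any Beta, Var(X) < E[X]·(1−E[X]).
Here μ(1−μ) = 0.24×0.76 = 0.1824, and 0.488 ≥ 0.1824.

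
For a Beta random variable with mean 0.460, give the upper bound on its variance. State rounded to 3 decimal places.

Var = μ(1−μ)/(α+β+1), which approaches μ(1−μ) as α+β → 0.
So the supremum is μ(1−μ) = 0.460×0.540 = 0.248.

0.248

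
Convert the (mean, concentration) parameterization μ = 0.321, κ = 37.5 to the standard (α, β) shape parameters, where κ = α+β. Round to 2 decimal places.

α = μκ = 0.321×37.5 = 12.04 and β = (1−μ)κ = 0.679×37.5 = 25.46.

α = 12.04, β = 25.46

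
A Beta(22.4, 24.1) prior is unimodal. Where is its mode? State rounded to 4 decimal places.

0.4809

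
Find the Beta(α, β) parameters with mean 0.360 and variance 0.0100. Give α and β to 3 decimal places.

α = 7.934, β = 14.106

By moment matching, α+β = μ(1−μ)/σ² − 1 = (0.360·0.640)/0.0100 − 1 = 23.0400 − 1 = 22.0400.
Since α/(α+β) = μ, α = 0.360·22.0400 = 7.934 and β = 0.640·22.0400 = 14.106.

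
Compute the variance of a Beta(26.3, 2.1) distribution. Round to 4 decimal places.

0.0023

α+β = 28.4 and αβ = 55.23, so Var = αβ/[(α+β)²(α+β+1)] = 55.23/23712.864 = 0.0023.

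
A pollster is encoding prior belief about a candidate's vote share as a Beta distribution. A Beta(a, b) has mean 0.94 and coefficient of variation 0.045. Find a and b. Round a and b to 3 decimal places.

a = 28.690, b = 1.831

σ = CV·μ = 0.045×0.94 = 0.04230, so σ² = 0.001789.
s+1 = μ(1−μ)/σ² = 0.0564/0.001789 = 31.5209, so s = a+b = 30.5209.
a = μs = 28.690, b = (1−μ)s = 1.831.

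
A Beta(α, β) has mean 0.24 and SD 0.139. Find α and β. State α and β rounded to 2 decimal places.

Variance = 0.139² = 0.019321. The moment-matching identity α+β = μ(1−μ)/Var − 1 gives
α+β = 0.1824/0.019321 − 1 = 8.4405, so α = μ·8.4405 = 2.03 and β = (1−μ)·8.4405 = 6.41.

α = 2.03, β = 6.41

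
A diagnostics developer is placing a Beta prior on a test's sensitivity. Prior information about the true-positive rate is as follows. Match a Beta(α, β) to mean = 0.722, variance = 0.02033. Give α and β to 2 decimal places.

Let s = α+β. The Beta variance is μ(1−μ)/(s+1).
So s+1 = μ(1−μ)/σ² = (0.722×0.278)/0.02033 = 0.200716/0.02033 = 9.8729, giving s = 8.8729.
Then α = μs = 0.722×8.8729 = 6.41 and β = (1−μ)s = 0.278×8.8729 = 2.47.

α = 6.41, β = 2.47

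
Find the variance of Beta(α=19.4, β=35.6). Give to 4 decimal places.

Var = αβ/[(α+β)²(α+β+1)] = (19.4×35.6)/(55.0²×56.0) = 690.64/169400.000 = 0.0041.

0.0041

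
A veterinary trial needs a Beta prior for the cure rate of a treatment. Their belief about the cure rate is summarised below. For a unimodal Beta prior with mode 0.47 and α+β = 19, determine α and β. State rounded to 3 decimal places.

α = 8.990, β = 10.010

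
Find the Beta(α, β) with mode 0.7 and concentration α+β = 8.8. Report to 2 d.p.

α = 5.76, β = 3.04

Since the density peak of Beta(α,β) is at (α−1)/(α+β−2),
α = 1 + 0.7(8.8−2) = 5.76 and β = 8.8 − 5.76 = 3.04.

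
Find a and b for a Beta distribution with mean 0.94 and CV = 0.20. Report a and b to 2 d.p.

σ = CV·μ = 0.20×0.94 = 0.18800, so σ² = 0.035344.
s+1 = μ(1−μ)/σ² = 0.0564/0.035344 = 1.5957, so s = a+b = 0.5957.
a = μs = 0.56, b = (1−μ)s = 0.04.

a = 0.56, b = 0.04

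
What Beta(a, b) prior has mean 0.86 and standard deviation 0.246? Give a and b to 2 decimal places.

a = 0.85, b = 0.14

Variance = 0.246² = 0.060516. The moment-matching identity a+b = μ(1−μ)/Var − 1 gives
a+b = 0.1204/0.060516 − 1 = 0.9896, so a = μ·0.9896 = 0.85 and b = (1−μ)·0.9896 = 0.14.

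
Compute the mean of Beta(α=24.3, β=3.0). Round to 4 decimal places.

The Beta mean is α/(α+β) = 24.3/(24.3+3.0) = 0.8901.

0.8901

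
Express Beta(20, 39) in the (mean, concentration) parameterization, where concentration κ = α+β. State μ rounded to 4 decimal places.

κ = α+β = 20+39 = 59; μ = α/κ = 20/59 = 0.3390.

μ = 0.3390, κ = 59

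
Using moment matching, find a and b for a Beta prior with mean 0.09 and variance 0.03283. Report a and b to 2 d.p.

a = 0.13, b = 1.36

By moment matching, a+b = μ(1−μ)/σ² − 1 = (0.09·0.91)/0.03283 − 1 = 2.4947 − 1 = 1.4947.
Since a/(a+b) = μ, a = 0.09·1.4947 = 0.13 and b = 0.91·1.4947 = 1.36.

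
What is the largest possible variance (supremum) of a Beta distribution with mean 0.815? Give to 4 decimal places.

0.1508

Var = μ(1−μ)/(α+β+1), which approaches μ(1−μ) as α+β → 0.
So the supremum is μ(1−μ) = 0.815×0.185 = 0.1508.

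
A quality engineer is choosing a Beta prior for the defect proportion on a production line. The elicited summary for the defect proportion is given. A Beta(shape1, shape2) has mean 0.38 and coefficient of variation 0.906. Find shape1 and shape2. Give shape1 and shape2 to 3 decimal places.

σ = CV·μ = 0.906×0.38 = 0.34428, so σ² = 0.118529.
s+1 = μ(1−μ)/σ² = 0.2356/0.118529 = 1.9877, so s = shape1+shape2 = 0.9877.
shape1 = μs = 0.375, shape2 = (1−μ)s = 0.612.

shape1 = 0.375, shape2 = 0.612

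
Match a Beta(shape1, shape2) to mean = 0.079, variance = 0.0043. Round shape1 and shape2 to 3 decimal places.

shape1 = 1.258, shape2 = 14.663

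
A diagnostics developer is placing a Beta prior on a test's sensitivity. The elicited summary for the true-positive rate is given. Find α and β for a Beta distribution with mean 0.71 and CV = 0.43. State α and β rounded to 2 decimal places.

Var = (CV·μ)² = (0.43×0.71)² = 0.093208.
α+β = μ(1−μ)/Var − 1 = 0.2059/0.093208 − 1 = 1.2090.
Thus α = 0.71·1.2090 = 0.86 and β = 0.29·1.2090 = 0.35.

α = 0.86, β = 0.35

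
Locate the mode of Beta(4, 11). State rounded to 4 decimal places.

With α,β > 1, mode = (α−1)/(α+β−2) = 3/13 = 0.2308.

0.2308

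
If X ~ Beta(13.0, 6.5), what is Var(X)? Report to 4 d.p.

Var = αβ/[(α+β)²(α+β+1)] = (13.0×6.5)/(19.5²×20.5) = 84.50/7795.125 = 0.0108.

0.0108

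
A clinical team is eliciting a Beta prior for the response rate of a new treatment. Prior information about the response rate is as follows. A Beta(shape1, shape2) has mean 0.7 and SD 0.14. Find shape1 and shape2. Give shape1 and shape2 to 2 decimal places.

Variance = 0.14² = 0.0196. The moment-matching identity shape1+shape2 = μ(1−μ)/Var − 1 gives
shape1+shape2 = 0.21/0.0196 − 1 = 9.7143, so shape1 = μ·9.7143 = 6.80 and shape2 = (1−μ)·9.7143 = 2.91.

shape1 = 6.80, shape2 = 2.91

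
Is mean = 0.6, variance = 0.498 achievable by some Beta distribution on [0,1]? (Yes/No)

The Beta variance bound is σ² < μ(1−μ).
Here μ(1−μ) = 0.6×0.4 = 0.24, and 0.498 ≥ 0.24.

No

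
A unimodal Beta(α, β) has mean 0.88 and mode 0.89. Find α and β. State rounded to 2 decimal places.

α = 68.64, β = 9.36

Let s = α+β. Mean gives α = μs = 0.88s; mode gives (α−1)/(s−2) = 0.89.
Substituting: 0.88s − 1 = 0.89(s−2) = 0.89s − 1.78, so -0.01s = -0.78 and s = 78.0000.
Then α = 0.88×78.0000 = 68.64 and β = s−α = 9.36.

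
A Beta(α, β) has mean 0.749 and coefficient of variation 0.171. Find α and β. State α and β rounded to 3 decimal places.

σ = CV·μ = 0.171×0.749 = 0.12808, so σ² = 0.016404.
s+1 = μ(1−μ)/σ² = 0.187999/0.016404 = 11.4604, so s = α+β = 10.4604.
α = μs = 7.835, β = (1−μ)s = 2.626.

α = 7.835, β = 2.626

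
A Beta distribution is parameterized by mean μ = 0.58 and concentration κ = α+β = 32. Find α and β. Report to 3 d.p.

α = 18.560, β = 13.440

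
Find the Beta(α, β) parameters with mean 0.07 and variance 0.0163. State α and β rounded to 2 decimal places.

By moment matching, α+β = μ(1−μ)/σ² − 1 = (0.07·0.93)/0.0163 − 1 = 3.9939 − 1 = 2.9939.
Since α/(α+β) = μ, α = 0.07·2.9939 = 0.21 and β = 0.93·2.9939 = 2.78.

α = 0.21, β = 2.78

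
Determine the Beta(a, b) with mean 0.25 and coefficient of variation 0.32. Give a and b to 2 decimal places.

a = 7.07, b = 21.22

σ = CV·μ = 0.32×0.25 = 0.08000, so σ² = 0.006400.
s+1 = μ(1−μ)/σ² = 0.1875/0.006400 = 29.2969, so s = a+b = 28.2969.
a = μs = 7.07, b = (1−μ)s = 21.22.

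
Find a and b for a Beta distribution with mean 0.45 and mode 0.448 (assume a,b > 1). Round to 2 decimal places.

Let s = a+b. Mean gives a = μs = 0.45s; mode gives (a−1)/(s−2) = 0.448.
Substituting: 0.45s − 1 = 0.448(s−2) = 0.448s − 0.896, so 0.002s = 0.104 and s = 52.0000.
Then a = 0.45×52.0000 = 23.40 and b = s−a = 28.60.

a = 23.40, b = 28.60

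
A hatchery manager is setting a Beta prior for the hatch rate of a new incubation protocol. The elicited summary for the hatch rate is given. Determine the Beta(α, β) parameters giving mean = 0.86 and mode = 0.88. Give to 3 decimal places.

Let s = α+β. Mean gives α = μs = 0.86s; mode gives (α−1)/(s−2) = 0.88.
Substituting: 0.86s − 1 = 0.88(s−2) = 0.88s − 1.76, so -0.02s = -0.76 and s = 38.0000.
Then α = 0.86×38.0000 = 32.680 and β = s−α = 5.320.

α = 32.680, β = 5.320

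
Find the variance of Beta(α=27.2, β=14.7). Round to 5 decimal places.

α+β = 41.9 and αβ = 399.84, so Var = αβ/[(α+β)²(α+β+1)] = 399.84/75315.669 = 0.00531.

0.00531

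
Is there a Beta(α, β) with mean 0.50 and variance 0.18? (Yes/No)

Yes

The Beta variance bound is σ² < μ(1−μ).
Here μ(1−μ) = 0.50×0.50 = 0.2500, and 0.18 < 0.2500.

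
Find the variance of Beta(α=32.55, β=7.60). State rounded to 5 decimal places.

0.00373

Var = αβ/[(α+β)²(α+β+1)] = (32.55×7.60)/(40.15²×41.15) = 247.3800/66334.725875 = 0.00373.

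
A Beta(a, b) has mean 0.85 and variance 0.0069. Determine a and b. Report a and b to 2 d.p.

Let s = a+b. The Beta variance is μ(1−μ)/(s+1).
So s+1 = μ(1−μ)/σ² = (0.85×0.15)/0.0069 = 0.1275/0.0069 = 18.4783, giving s = 17.4783.
Then a = μs = 0.85×17.4783 = 14.86 and b = (1−μ)s = 0.15×17.4783 = 2.62.

a = 14.86, b = 2.62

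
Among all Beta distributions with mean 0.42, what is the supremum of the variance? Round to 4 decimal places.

0.2436

For fixed mean μ the Beta variance is μ(1−μ)/(α+β+1), increasing as α+β decreases.
Its least upper bound (not attained) is μ(1−μ) = 0.42·0.58 = 0.2436.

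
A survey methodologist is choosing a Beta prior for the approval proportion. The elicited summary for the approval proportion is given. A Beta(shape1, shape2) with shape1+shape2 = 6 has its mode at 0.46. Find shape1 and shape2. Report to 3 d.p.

shape1 = 2.840, shape2 = 3.160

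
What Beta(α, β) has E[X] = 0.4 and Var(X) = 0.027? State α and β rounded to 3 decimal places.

Let s = α+β. The Beta variance is μ(1−μ)/(s+1).
So s+1 = μ(1−μ)/σ² = (0.4×0.6)/0.027 = 0.24/0.027 = 8.8889, giving s = 7.8889.
Then α = μs = 0.4×7.8889 = 3.156 and β = (1−μ)s = 0.6×7.8889 = 4.733.

α = 3.156, β = 4.733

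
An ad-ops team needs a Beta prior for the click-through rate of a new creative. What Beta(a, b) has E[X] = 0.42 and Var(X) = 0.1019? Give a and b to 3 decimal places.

By moment matching, a+b = μ(1−μ)/σ² − 1 = (0.42·0.58)/0.1019 − 1 = 2.3906 − 1 = 1.3906.
Since a/(a+b) = μ, a = 0.42·1.3906 = 0.584 and b = 0.58·1.3906 = 0.807.

a = 0.584, b = 0.807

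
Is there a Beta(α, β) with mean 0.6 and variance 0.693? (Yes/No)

The Beta variance bound is σ² < μ(1−μ).
Here μ(1−μ) = 0.6×0.4 = 0.24, and 0.693 ≥ 0.24.

No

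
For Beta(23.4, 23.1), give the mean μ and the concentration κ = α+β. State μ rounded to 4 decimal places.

μ = 0.5032, κ = 46.5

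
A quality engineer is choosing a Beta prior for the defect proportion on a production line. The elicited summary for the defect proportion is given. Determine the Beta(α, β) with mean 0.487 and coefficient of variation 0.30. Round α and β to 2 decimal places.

Var = (CV·μ)² = (0.30×0.487)² = 0.021345.
α+β = μ(1−μ)/Var − 1 = 0.249831/0.021345 − 1 = 10.7043.
Thus α = 0.487·10.7043 = 5.21 and β = 0.513·10.7043 = 5.49.

α = 5.21, β = 5.49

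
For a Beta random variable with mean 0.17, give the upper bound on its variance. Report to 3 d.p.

0.141

For fixed mean μ the Beta variance is μ(1−μ)/(α+β+1), increasing as α+β decreases.
Its least upper bound (not attained) is μ(1−μ) = 0.17·0.83 = 0.141.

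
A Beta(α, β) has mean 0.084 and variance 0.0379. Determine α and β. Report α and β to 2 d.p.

Let s = α+β. The Beta variance is μ(1−μ)/(s+1).
So s+1 = μ(1−μ)/σ² = (0.084×0.916)/0.0379 = 0.076944/0.0379 = 2.0302, giving s = 1.0302.
Then α = μs = 0.084×1.0302 = 0.09 and β = (1−μ)s = 0.916×1.0302 = 0.94.

α = 0.09, β = 0.94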